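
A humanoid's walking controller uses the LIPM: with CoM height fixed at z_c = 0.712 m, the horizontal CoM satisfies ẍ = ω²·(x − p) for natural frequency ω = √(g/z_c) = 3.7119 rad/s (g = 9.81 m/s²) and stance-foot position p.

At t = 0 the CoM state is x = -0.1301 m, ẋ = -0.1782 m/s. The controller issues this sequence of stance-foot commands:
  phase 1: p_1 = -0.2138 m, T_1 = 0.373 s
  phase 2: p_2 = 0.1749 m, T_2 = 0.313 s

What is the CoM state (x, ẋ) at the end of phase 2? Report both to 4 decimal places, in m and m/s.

x = -0.2741, ẋ = -1.2536

phase 1: p=-0.2138, T=0.373, ωT=1.384539, cosh=2.121711, sinh=1.871272; start (x,ẋ)=(-0.130100, -0.178200) → end (x,ẋ)=(-0.126048, 0.203289)
phase 2: p=0.1749, T=0.313, ωT=1.161825, cosh=1.754337, sinh=1.441422; start (x,ẋ)=(-0.126048, 0.203289) → end (x,ẋ)=(-0.274123, -1.253561)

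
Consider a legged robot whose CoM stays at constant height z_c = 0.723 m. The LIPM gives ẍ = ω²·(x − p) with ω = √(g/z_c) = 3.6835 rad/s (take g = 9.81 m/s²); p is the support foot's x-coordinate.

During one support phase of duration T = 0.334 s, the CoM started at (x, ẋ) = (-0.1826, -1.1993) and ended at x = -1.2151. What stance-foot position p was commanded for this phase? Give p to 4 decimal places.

ωT = 3.6835·0.334 = 1.230289; cosh(ωT) = 1.857213, sinh(ωT) = 1.565005
x(T) = p + (x₀−p)·cosh(ωT) + (ẋ₀/ω)·sinh(ωT) ⇒ p·(1 − cosh) = x(T) − x₀·cosh − (ẋ₀/ω)·sinh
numerator   = -1.2151 − (-0.1826)·1.857213 − (-1.1993/3.6835)·1.565005 = -0.366427
denominator = 1 − 1.857213 = -0.857213
p = -0.366427 / -0.857213 = 0.4275

p = 0.4275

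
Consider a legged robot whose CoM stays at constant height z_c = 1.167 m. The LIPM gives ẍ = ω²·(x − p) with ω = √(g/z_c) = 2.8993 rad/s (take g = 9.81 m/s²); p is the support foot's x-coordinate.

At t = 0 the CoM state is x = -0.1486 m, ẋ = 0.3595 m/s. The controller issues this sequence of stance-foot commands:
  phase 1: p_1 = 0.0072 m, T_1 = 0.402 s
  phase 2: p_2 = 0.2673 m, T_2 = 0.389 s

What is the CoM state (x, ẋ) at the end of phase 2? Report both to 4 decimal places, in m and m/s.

x = -0.3482, ẋ = -1.4585

phase 1: p=0.0072, T=0.402, ωT=1.165519, cosh=1.759673, sinh=1.447912; start (x,ẋ)=(-0.148600, 0.359500) → end (x,ẋ)=(-0.087423, -0.021435)
phase 2: p=0.2673, T=0.389, ωT=1.127828, cosh=1.706337, sinh=1.382602; start (x,ẋ)=(-0.087423, -0.021435) → end (x,ẋ)=(-0.348198, -1.458509)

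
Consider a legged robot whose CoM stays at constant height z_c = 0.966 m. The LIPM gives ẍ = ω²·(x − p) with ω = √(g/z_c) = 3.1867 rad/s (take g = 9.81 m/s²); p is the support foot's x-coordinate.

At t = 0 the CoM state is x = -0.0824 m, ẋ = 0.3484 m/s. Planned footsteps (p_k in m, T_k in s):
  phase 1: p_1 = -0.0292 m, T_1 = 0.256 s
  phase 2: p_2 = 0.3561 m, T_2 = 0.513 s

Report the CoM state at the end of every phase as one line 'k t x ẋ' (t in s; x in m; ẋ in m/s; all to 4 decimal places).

1 0.2560 -0.0017 0.3167
2 0.7690 -0.3510 -1.9693

phase 1: p=-0.0292, T=0.256, ωT=0.815795, cosh=1.351630, sinh=0.909343; start (x,ẋ)=(-0.082400, 0.348400) → end (x,ẋ)=(-0.001689, 0.316745)
phase 2: p=0.3561, T=0.513, ωT=1.634777, cosh=2.661655, sinh=2.466659; start (x,ẋ)=(-0.001689, 0.316745) → end (x,ẋ)=(-0.351035, -1.969335)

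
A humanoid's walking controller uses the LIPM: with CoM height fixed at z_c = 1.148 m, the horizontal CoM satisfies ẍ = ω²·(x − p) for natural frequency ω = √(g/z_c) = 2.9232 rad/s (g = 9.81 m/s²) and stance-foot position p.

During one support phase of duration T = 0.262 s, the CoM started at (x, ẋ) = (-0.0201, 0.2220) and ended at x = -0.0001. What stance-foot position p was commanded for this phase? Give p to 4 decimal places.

p = 0.1229

ωT = 2.9232·0.262 = 0.765878; cosh(ωT) = 1.307904, sinh(ωT) = 0.842979
x(T) = p + (x₀−p)·cosh(ωT) + (ẋ₀/ω)·sinh(ωT) ⇒ p·(1 − cosh) = x(T) − x₀·cosh − (ẋ₀/ω)·sinh
numerator   = -0.0001 − (-0.0201)·1.307904 − (0.2220/2.9232)·0.842979 = -0.037830
denominator = 1 − 1.307904 = -0.307904
p = -0.037830 / -0.307904 = 0.1229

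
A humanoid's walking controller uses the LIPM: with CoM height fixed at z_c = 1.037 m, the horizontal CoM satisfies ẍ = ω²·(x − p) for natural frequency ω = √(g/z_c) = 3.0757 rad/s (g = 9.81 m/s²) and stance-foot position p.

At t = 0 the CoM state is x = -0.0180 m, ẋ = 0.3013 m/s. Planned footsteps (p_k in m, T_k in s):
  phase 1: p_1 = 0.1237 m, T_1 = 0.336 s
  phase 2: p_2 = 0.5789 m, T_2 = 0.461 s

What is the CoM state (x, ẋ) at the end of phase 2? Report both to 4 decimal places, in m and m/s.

phase 1: p=0.1237, T=0.336, ωT=1.033435, cosh=1.583244, sinh=1.227461; start (x,ẋ)=(-0.018000, 0.301300) → end (x,ẋ)=(0.019598, -0.057929)
phase 2: p=0.5789, T=0.461, ωT=1.417898, cosh=2.185327, sinh=1.943105; start (x,ẋ)=(0.019598, -0.057929) → end (x,ẋ)=(-0.679955, -3.469209)

x = -0.6800, ẋ = -3.4692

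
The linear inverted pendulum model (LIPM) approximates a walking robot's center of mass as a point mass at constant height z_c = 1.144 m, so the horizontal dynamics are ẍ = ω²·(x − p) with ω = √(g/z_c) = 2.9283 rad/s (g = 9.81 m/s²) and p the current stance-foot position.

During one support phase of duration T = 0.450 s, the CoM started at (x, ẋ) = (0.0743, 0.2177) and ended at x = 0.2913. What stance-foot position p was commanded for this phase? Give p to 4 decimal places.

ωT = 2.9283·0.450 = 1.317735; cosh(ωT) = 2.001347, sinh(ωT) = 1.733606
x(T) = p + (x₀−p)·cosh(ωT) + (ẋ₀/ω)·sinh(ωT) ⇒ p·(1 − cosh) = x(T) − x₀·cosh − (ẋ₀/ω)·sinh
numerator   = 0.2913 − (0.0743)·2.001347 − (0.2177/2.9283)·1.733606 = 0.013718
denominator = 1 − 2.001347 = -1.001347
p = 0.013718 / -1.001347 = -0.0137

p = -0.0137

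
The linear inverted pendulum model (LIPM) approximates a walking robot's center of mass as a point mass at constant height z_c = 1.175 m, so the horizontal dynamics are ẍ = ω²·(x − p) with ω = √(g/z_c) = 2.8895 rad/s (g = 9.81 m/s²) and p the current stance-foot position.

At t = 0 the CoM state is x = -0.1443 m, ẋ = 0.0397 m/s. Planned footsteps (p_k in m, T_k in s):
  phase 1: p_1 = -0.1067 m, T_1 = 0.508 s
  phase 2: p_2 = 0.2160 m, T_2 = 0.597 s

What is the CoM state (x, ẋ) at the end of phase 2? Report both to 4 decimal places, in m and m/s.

phase 1: p=-0.1067, T=0.508, ωT=1.467866, cosh=2.285190, sinh=2.054774; start (x,ẋ)=(-0.144300, 0.039700) → end (x,ẋ)=(-0.164392, -0.132519)
phase 2: p=0.2160, T=0.597, ωT=1.725031, cosh=2.895433, sinh=2.717265; start (x,ẋ)=(-0.164392, -0.132519) → end (x,ẋ)=(-1.010019, -3.370361)

x = -1.0100, ẋ = -3.3704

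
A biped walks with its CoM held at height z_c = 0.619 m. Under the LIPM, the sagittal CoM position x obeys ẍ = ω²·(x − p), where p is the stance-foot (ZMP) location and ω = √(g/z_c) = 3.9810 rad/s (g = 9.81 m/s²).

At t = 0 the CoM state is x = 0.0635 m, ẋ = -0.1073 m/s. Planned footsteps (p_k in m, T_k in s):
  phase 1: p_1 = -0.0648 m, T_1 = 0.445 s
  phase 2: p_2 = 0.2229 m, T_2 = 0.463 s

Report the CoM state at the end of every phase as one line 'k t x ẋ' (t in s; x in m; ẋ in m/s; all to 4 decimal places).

phase 1: p=-0.0648, T=0.445, ωT=1.771545, cosh=3.025000, sinh=2.854930; start (x,ẋ)=(0.063500, -0.107300) → end (x,ẋ)=(0.246359, 1.133608)
phase 2: p=0.2229, T=0.463, ωT=1.843203, cosh=3.237524, sinh=3.079214; start (x,ẋ)=(0.246359, 1.133608) → end (x,ẋ)=(1.175668, 3.957647)

1 0.4450 0.2464 1.1336
2 0.9080 1.1757 3.9576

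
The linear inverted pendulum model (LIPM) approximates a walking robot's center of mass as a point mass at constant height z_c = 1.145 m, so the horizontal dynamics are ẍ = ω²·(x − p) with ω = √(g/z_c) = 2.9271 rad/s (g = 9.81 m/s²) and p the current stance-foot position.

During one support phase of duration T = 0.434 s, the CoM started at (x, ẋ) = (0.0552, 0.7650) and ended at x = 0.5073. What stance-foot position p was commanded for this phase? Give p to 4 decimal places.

ωT = 2.9271·0.434 = 1.270361; cosh(ωT) = 1.921435, sinh(ωT) = 1.640705
x(T) = p + (x₀−p)·cosh(ωT) + (ẋ₀/ω)·sinh(ωT) ⇒ p·(1 − cosh) = x(T) − x₀·cosh − (ẋ₀/ω)·sinh
numerator   = 0.5073 − (0.0552)·1.921435 − (0.7650/2.9271)·1.640705 = -0.027563
denominator = 1 − 1.921435 = -0.921435
p = -0.027563 / -0.921435 = 0.0299

p = 0.0299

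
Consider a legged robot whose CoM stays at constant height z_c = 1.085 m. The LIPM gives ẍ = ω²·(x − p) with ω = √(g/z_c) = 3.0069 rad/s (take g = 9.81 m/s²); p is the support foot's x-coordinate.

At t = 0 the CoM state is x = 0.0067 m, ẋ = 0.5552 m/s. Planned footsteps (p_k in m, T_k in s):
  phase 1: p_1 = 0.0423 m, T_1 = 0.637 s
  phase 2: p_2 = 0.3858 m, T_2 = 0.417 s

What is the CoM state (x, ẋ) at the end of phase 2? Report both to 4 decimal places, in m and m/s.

phase 1: p=0.0423, T=0.637, ωT=1.915395, cosh=3.468453, sinh=3.321169; start (x,ẋ)=(0.006700, 0.555200) → end (x,ẋ)=(0.532050, 1.570168)
phase 2: p=0.3858, T=0.417, ωT=1.253877, cosh=1.894649, sinh=1.609253; start (x,ẋ)=(0.532050, 1.570168) → end (x,ẋ)=(1.503227, 3.682604)

x = 1.5032, ẋ = 3.6826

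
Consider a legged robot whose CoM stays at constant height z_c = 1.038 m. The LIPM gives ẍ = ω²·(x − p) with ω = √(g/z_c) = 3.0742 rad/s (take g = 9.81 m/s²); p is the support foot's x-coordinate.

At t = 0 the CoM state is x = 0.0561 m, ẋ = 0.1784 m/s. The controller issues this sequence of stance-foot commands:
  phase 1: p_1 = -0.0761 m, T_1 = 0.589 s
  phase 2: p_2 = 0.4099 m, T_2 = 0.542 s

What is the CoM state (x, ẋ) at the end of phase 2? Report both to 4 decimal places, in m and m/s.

phase 1: p=-0.0761, T=0.589, ωT=1.810704, cosh=3.139144, sinh=2.975605; start (x,ẋ)=(0.056100, 0.178400) → end (x,ẋ)=(0.511573, 1.769337)
phase 2: p=0.4099, T=0.542, ωT=1.666216, cosh=2.740534, sinh=2.551573; start (x,ẋ)=(0.511573, 1.769337) → end (x,ẋ)=(2.157081, 5.646457)

x = 2.1571, ẋ = 5.6465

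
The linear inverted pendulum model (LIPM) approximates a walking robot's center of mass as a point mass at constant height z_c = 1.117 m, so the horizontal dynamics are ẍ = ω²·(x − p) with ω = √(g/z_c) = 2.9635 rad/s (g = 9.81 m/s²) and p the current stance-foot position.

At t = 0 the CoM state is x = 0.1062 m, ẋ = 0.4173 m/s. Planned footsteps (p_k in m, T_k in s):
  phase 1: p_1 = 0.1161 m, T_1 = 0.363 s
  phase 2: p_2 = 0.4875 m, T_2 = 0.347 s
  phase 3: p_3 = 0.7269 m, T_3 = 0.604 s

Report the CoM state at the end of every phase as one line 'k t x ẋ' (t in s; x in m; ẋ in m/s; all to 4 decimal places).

phase 1: p=0.1161, T=0.363, ωT=1.075750, cosh=1.636617, sinh=1.295575; start (x,ẋ)=(0.106200, 0.417300) → end (x,ẋ)=(0.282332, 0.644950)
phase 2: p=0.4875, T=0.347, ωT=1.028334, cosh=1.577003, sinh=1.219401; start (x,ẋ)=(0.282332, 0.644950) → end (x,ẋ)=(0.429329, 0.275672)
phase 3: p=0.7269, T=0.604, ωT=1.789954, cosh=3.078072, sinh=2.911105; start (x,ẋ)=(0.429329, 0.275672) → end (x,ẋ)=(0.081752, -1.718627)

1 0.3630 0.2823 0.6449
2 0.7100 0.4293 0.2757
3 1.3140 0.0818 -1.7186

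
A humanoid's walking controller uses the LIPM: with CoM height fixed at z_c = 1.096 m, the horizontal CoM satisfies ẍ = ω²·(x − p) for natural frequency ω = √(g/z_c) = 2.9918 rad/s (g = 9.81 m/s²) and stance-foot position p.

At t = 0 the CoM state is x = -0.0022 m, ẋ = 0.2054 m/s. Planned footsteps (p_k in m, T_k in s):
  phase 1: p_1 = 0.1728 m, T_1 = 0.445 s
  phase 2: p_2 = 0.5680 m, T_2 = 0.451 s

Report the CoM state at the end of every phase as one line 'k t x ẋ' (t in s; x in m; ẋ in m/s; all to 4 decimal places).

phase 1: p=0.1728, T=0.445, ωT=1.331351, cosh=2.025138, sinh=1.761017; start (x,ẋ)=(-0.002200, 0.205400) → end (x,ẋ)=(-0.060698, -0.506044)
phase 2: p=0.5680, T=0.451, ωT=1.349302, cosh=2.057077, sinh=1.797656; start (x,ẋ)=(-0.060698, -0.506044) → end (x,ẋ)=(-1.029342, -4.422250)

1 0.4450 -0.0607 -0.5060
2 0.8960 -1.0293 -4.4222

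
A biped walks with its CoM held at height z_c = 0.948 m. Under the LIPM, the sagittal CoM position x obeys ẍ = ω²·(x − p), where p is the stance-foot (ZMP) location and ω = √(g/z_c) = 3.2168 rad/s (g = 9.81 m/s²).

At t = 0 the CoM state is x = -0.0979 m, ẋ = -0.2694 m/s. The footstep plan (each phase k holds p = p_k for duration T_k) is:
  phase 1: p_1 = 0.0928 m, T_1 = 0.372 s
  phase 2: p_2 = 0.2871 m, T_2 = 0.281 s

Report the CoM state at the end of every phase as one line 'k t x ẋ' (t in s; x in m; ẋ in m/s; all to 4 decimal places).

phase 1: p=0.0928, T=0.372, ωT=1.196650, cosh=1.805608, sinh=1.503403; start (x,ẋ)=(-0.097900, -0.269400) → end (x,ẋ)=(-0.377436, -1.408684)
phase 2: p=0.2871, T=0.281, ωT=0.903921, cosh=1.437122, sinh=1.032143; start (x,ẋ)=(-0.377436, -1.408684) → end (x,ẋ)=(-1.119911, -4.230844)

1 0.3720 -0.3774 -1.4087
2 0.6530 -1.1199 -4.2308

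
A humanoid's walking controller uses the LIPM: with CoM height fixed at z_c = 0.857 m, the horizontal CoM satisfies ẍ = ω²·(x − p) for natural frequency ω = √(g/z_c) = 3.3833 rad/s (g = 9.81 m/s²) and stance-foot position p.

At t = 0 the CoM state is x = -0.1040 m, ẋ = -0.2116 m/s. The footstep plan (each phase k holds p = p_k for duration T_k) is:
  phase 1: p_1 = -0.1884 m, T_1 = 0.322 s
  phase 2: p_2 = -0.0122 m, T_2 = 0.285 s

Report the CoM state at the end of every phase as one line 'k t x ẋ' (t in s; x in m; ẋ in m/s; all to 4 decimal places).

phase 1: p=-0.1884, T=0.322, ωT=1.089423, cosh=1.654484, sinh=1.318073; start (x,ẋ)=(-0.104000, -0.211600) → end (x,ẋ)=(-0.131197, 0.026288)
phase 2: p=-0.0122, T=0.285, ωT=0.964240, cosh=1.502034, sinh=1.120761; start (x,ẋ)=(-0.131197, 0.026288) → end (x,ẋ)=(-0.182230, -0.411737)

1 0.3220 -0.1312 0.0263
2 0.6070 -0.1822 -0.4117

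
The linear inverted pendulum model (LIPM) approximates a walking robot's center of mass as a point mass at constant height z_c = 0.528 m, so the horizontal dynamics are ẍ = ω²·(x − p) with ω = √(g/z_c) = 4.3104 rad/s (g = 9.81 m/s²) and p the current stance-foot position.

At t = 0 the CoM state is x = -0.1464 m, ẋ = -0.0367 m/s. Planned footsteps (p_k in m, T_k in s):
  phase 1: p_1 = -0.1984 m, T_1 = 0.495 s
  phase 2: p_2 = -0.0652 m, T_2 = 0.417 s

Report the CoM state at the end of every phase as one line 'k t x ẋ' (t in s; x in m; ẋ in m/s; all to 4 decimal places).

1 0.4950 -0.0112 0.7761
2 0.9120 0.6305 3.0890

phase 1: p=-0.1984, T=0.495, ωT=2.133648, cosh=4.282012, sinh=4.163608; start (x,ẋ)=(-0.146400, -0.036700) → end (x,ẋ)=(-0.011186, 0.776085)
phase 2: p=-0.0652, T=0.417, ωT=1.797437, cosh=3.099942, sinh=2.934219; start (x,ẋ)=(-0.011186, 0.776085) → end (x,ẋ)=(0.630546, 3.088974)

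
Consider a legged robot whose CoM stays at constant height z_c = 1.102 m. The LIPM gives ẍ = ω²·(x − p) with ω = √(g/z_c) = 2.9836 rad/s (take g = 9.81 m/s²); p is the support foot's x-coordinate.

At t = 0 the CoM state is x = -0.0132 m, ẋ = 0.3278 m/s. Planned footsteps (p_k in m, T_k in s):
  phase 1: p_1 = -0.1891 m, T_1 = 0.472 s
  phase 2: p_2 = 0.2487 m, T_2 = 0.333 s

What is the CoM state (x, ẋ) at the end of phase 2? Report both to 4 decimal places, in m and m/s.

x = 1.1573, ẋ = 3.1767

phase 1: p=-0.1891, T=0.472, ωT=1.408259, cosh=2.166700, sinh=1.922131; start (x,ẋ)=(-0.013200, 0.327800) → end (x,ẋ)=(0.403202, 1.719008)
phase 2: p=0.2487, T=0.333, ωT=0.993539, cosh=1.535520, sinh=1.165256; start (x,ẋ)=(0.403202, 1.719008) → end (x,ẋ)=(1.157305, 3.176720)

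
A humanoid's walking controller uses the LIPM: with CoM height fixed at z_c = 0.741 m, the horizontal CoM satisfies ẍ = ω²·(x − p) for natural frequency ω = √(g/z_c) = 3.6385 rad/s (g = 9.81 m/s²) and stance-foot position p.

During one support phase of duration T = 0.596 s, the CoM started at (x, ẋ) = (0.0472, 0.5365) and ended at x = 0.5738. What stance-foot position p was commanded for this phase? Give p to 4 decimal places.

ωT = 3.6385·0.596 = 2.168546; cosh(ωT) = 4.429951, sinh(ωT) = 4.315607
x(T) = p + (x₀−p)·cosh(ωT) + (ẋ₀/ω)·sinh(ωT) ⇒ p·(1 − cosh) = x(T) − x₀·cosh − (ẋ₀/ω)·sinh
numerator   = 0.5738 − (0.0472)·4.429951 − (0.5365/3.6385)·4.315607 = -0.271634
denominator = 1 − 4.429951 = -3.429951
p = -0.271634 / -3.429951 = 0.0792

p = 0.0792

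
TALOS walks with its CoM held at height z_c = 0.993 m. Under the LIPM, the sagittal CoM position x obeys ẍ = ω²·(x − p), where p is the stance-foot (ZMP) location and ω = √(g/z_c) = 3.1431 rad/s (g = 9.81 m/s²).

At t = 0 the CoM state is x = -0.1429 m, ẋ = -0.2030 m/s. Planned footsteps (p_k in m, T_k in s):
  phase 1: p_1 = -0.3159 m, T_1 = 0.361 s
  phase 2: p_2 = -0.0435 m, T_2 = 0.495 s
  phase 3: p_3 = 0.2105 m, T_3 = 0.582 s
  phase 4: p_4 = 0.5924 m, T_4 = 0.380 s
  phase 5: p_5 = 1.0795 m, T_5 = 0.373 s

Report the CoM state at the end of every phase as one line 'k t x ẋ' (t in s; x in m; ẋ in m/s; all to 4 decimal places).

phase 1: p=-0.3159, T=0.361, ωT=1.134659, cosh=1.715822, sinh=1.394291; start (x,ẋ)=(-0.142900, -0.203000) → end (x,ẋ)=(-0.109114, 0.409842)
phase 2: p=-0.0435, T=0.495, ωT=1.555835, cosh=2.475026, sinh=2.264013; start (x,ẋ)=(-0.109114, 0.409842) → end (x,ẋ)=(0.089317, 0.547458)
phase 3: p=0.2105, T=0.582, ωT=1.829284, cosh=3.194977, sinh=3.034449; start (x,ẋ)=(0.089317, 0.547458) → end (x,ẋ)=(0.351858, 0.593329)
phase 4: p=0.5924, T=0.380, ωT=1.194378, cosh=1.802198, sinh=1.499306; start (x,ẋ)=(0.351858, 0.593329) → end (x,ẋ)=(0.441923, -0.064249)
phase 5: p=1.0795, T=0.373, ωT=1.172376, cosh=1.769644, sinh=1.460014; start (x,ẋ)=(0.441923, -0.064249) → end (x,ẋ)=(-0.078630, -3.039521)

1 0.3610 -0.1091 0.4098
2 0.8560 0.0893 0.5475
3 1.4380 0.3519 0.5933
4 1.8180 0.4419 -0.0642
5 2.1910 -0.0786 -3.0395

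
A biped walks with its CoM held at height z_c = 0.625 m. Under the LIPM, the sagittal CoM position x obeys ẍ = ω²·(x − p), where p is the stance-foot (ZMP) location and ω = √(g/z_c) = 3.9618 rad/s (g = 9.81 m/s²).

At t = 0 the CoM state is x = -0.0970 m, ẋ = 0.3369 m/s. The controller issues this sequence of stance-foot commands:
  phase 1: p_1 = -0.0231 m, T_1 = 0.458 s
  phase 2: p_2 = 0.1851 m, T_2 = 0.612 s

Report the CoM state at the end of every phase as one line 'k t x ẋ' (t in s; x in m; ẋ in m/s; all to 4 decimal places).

1 0.4580 -0.0019 0.1867
2 1.0700 -0.6152 -3.0886

phase 1: p=-0.0231, T=0.458, ωT=1.814504, cosh=3.150476, sinh=2.987557; start (x,ẋ)=(-0.097000, 0.336900) → end (x,ẋ)=(-0.001867, 0.186707)
phase 2: p=0.1851, T=0.612, ωT=2.424622, cosh=5.693233, sinh=5.604721; start (x,ẋ)=(-0.001867, 0.186707) → end (x,ẋ)=(-0.615213, -3.088593)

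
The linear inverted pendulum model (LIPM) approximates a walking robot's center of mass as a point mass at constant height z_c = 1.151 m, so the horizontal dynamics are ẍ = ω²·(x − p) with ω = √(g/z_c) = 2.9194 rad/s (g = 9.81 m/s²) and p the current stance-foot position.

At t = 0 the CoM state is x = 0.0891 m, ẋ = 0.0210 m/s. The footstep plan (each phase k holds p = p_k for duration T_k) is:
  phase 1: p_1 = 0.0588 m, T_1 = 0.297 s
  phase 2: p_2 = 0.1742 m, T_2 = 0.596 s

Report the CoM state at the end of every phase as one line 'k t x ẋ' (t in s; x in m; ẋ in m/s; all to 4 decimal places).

1 0.2970 0.1083 0.1161
2 0.8930 0.0904 -0.1905

phase 1: p=0.0588, T=0.297, ωT=0.867062, cosh=1.400046, sinh=0.979862; start (x,ẋ)=(0.089100, 0.021000) → end (x,ẋ)=(0.108270, 0.116077)
phase 2: p=0.1742, T=0.596, ωT=1.739962, cosh=2.936328, sinh=2.760801; start (x,ẋ)=(0.108270, 0.116077) → end (x,ẋ)=(0.090379, -0.190548)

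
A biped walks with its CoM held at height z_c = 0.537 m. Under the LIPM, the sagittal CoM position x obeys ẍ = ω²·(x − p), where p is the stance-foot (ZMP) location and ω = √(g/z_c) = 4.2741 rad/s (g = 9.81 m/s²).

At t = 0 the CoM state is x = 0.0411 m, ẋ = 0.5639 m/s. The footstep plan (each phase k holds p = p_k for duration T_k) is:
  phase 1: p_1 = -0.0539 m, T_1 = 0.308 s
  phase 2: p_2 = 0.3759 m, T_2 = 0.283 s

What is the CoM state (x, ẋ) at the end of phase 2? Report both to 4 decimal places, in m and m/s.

phase 1: p=-0.0539, T=0.308, ωT=1.316423, cosh=1.999073, sinh=1.730981; start (x,ẋ)=(0.041100, 0.563900) → end (x,ẋ)=(0.364388, 1.830124)
phase 2: p=0.3759, T=0.283, ωT=1.209570, cosh=1.825185, sinh=1.526859; start (x,ẋ)=(0.364388, 1.830124) → end (x,ẋ)=(1.008673, 3.265185)

x = 1.0087, ẋ = 3.2652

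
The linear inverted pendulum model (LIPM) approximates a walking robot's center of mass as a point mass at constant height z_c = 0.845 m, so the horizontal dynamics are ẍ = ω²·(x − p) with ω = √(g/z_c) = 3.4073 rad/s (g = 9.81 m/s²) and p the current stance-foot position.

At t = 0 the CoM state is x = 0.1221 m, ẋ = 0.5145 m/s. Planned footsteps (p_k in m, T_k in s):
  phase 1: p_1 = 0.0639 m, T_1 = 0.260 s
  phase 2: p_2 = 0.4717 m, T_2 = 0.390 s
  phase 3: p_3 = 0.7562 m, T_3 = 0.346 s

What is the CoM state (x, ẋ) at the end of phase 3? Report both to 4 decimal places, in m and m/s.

x = 0.8429, ẋ = 0.7174

phase 1: p=0.0639, T=0.260, ωT=0.885898, cosh=1.418752, sinh=1.006409; start (x,ẋ)=(0.122100, 0.514500) → end (x,ẋ)=(0.298438, 0.929524)
phase 2: p=0.4717, T=0.390, ωT=1.328847, cosh=2.020734, sinh=1.755952; start (x,ẋ)=(0.298438, 0.929524) → end (x,ẋ)=(0.600615, 0.841687)
phase 3: p=0.7562, T=0.346, ωT=1.178926, cosh=1.779245, sinh=1.471636; start (x,ẋ)=(0.600615, 0.841687) → end (x,ẋ)=(0.842906, 0.717415)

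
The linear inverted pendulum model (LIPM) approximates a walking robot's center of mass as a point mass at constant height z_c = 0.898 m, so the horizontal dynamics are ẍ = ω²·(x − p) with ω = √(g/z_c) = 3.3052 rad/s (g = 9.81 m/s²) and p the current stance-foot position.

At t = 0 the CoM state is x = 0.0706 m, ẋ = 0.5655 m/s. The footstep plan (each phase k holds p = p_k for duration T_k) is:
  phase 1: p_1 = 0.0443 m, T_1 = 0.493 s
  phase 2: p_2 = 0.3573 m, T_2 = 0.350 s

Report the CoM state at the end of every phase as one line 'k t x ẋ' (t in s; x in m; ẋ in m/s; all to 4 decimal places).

phase 1: p=0.0443, T=0.493, ωT=1.629464, cosh=2.648586, sinh=2.452552; start (x,ẋ)=(0.070600, 0.565500) → end (x,ẋ)=(0.533575, 1.710968)
phase 2: p=0.3573, T=0.350, ωT=1.156820, cosh=1.747145, sinh=1.432660; start (x,ẋ)=(0.533575, 1.710968) → end (x,ẋ)=(1.406908, 3.824010)

1 0.4930 0.5336 1.7110
2 0.8430 1.4069 3.8240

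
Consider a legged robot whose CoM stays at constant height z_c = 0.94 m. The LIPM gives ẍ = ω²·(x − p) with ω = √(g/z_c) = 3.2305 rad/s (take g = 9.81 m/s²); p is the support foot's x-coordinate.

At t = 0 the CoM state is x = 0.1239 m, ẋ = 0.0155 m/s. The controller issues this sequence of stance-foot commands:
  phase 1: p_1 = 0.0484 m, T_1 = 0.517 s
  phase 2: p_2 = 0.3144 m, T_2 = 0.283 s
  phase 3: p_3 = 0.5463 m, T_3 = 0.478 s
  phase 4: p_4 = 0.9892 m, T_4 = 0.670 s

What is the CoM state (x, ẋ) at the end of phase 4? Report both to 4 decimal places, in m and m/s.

x = 2.4751, ẋ = 4.9910

phase 1: p=0.0484, T=0.517, ωT=1.670169, cosh=2.750639, sinh=2.562424; start (x,ẋ)=(0.123900, 0.015500) → end (x,ẋ)=(0.268368, 0.667617)
phase 2: p=0.3144, T=0.283, ωT=0.914231, cosh=1.447841, sinh=1.047016; start (x,ẋ)=(0.268368, 0.667617) → end (x,ẋ)=(0.464130, 0.810905)
phase 3: p=0.5463, T=0.478, ωT=1.544179, cosh=2.448806, sinh=2.235319; start (x,ẋ)=(0.464130, 0.810905) → end (x,ẋ)=(0.906180, 1.392381)
phase 4: p=0.9892, T=0.670, ωT=2.164435, cosh=4.412247, sinh=4.297432; start (x,ẋ)=(0.906180, 1.392381) → end (x,ẋ)=(2.475136, 4.990974)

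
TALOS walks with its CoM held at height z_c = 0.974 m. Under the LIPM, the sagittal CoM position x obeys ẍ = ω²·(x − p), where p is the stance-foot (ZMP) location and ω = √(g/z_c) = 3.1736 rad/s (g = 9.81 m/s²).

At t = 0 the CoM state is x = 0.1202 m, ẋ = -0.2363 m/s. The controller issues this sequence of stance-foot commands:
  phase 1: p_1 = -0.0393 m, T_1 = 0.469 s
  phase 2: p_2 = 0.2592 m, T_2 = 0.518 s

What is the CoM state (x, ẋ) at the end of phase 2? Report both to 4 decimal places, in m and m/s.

phase 1: p=-0.0393, T=0.469, ωT=1.488418, cosh=2.327906, sinh=2.102177; start (x,ẋ)=(0.120200, -0.236300) → end (x,ẋ)=(0.175477, 0.514015)
phase 2: p=0.2592, T=0.518, ωT=1.643925, cosh=2.684331, sinh=2.491111; start (x,ẋ)=(0.175477, 0.514015) → end (x,ẋ)=(0.437935, 0.717891)

x = 0.4379, ẋ = 0.7179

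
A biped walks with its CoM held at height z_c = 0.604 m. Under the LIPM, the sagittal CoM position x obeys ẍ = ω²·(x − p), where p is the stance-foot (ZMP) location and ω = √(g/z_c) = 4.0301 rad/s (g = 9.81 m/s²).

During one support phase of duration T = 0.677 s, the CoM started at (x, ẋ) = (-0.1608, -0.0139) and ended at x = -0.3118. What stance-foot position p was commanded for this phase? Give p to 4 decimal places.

p = -0.1421

ωT = 4.0301·0.677 = 2.728378; cosh(ωT) = 7.686679, sinh(ωT) = 7.621354
x(T) = p + (x₀−p)·cosh(ωT) + (ẋ₀/ω)·sinh(ωT) ⇒ p·(1 − cosh) = x(T) − x₀·cosh − (ẋ₀/ω)·sinh
numerator   = -0.3118 − (-0.1608)·7.686679 − (-0.0139/4.0301)·7.621354 = 0.950504
denominator = 1 − 7.686679 = -6.686679
p = 0.950504 / -6.686679 = -0.1421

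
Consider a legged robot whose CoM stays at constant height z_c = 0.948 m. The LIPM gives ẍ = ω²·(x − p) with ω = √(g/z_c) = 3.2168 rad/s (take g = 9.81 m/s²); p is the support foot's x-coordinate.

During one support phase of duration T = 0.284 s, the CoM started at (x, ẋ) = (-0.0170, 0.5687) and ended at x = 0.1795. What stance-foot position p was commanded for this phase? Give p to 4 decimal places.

p = -0.0429

ωT = 3.2168·0.284 = 0.913571; cosh(ωT) = 1.447150, sinh(ωT) = 1.046061
x(T) = p + (x₀−p)·cosh(ωT) + (ẋ₀/ω)·sinh(ωT) ⇒ p·(1 − cosh) = x(T) − x₀·cosh − (ẋ₀/ω)·sinh
numerator   = 0.1795 − (-0.0170)·1.447150 − (0.5687/3.2168)·1.046061 = 0.019168
denominator = 1 − 1.447150 = -0.447150
p = 0.019168 / -0.447150 = -0.0429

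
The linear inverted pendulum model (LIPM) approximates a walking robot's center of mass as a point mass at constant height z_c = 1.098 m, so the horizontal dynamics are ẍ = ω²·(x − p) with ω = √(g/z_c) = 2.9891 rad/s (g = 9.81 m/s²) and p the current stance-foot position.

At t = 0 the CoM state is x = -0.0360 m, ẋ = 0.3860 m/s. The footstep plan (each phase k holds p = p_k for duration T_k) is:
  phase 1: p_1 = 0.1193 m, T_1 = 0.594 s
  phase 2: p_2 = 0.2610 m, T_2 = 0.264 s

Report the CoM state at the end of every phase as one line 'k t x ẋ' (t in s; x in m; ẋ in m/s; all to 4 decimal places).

phase 1: p=0.1193, T=0.594, ωT=1.775525, cosh=3.036388, sinh=2.866994; start (x,ẋ)=(-0.036000, 0.386000) → end (x,ẋ)=(0.017981, -0.158833)
phase 2: p=0.2610, T=0.264, ωT=0.789122, cosh=1.327853, sinh=0.873610; start (x,ẋ)=(0.017981, -0.158833) → end (x,ẋ)=(-0.108116, -0.845506)

1 0.5940 0.0180 -0.1588
2 0.8580 -0.1081 -0.8455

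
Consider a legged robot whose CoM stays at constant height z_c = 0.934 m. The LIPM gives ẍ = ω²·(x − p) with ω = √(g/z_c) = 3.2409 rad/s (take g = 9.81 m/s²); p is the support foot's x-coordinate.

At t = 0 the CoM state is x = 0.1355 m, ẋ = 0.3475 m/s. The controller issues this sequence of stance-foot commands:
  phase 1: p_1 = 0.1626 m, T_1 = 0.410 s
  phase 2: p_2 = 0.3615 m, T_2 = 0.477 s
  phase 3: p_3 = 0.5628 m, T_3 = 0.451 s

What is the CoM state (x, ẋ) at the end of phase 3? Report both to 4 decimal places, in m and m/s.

x = 1.1487, ẋ = 2.0875

phase 1: p=0.1626, T=0.410, ωT=1.328769, cosh=2.020597, sinh=1.755794; start (x,ẋ)=(0.135500, 0.347500) → end (x,ẋ)=(0.296104, 0.547949)
phase 2: p=0.3615, T=0.477, ωT=1.545909, cosh=2.452677, sinh=2.239559; start (x,ẋ)=(0.296104, 0.547949) → end (x,ẋ)=(0.579754, 0.869285)
phase 3: p=0.5628, T=0.451, ωT=1.461646, cosh=2.272453, sinh=2.040599; start (x,ẋ)=(0.579754, 0.869285) → end (x,ẋ)=(1.148662, 2.087530)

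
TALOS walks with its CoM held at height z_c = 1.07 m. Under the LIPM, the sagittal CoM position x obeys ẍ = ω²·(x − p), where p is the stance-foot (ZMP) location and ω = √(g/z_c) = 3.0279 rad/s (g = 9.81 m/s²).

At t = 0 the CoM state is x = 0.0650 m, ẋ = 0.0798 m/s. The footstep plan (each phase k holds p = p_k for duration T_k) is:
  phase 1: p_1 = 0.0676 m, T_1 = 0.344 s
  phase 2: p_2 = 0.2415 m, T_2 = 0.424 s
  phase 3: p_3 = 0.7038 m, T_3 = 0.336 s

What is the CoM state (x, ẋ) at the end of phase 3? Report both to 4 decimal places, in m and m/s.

x = -0.5605, ẋ = -3.2663

phase 1: p=0.0676, T=0.344, ωT=1.041598, cosh=1.593316, sinh=1.240425; start (x,ẋ)=(0.065000, 0.079800) → end (x,ẋ)=(0.096149, 0.117381)
phase 2: p=0.2415, T=0.424, ωT=1.283830, cosh=1.943707, sinh=1.666733; start (x,ẋ)=(0.096149, 0.117381) → end (x,ẋ)=(0.023593, -0.505390)
phase 3: p=0.7038, T=0.336, ωT=1.017374, cosh=1.563733, sinh=1.202190; start (x,ẋ)=(0.023593, -0.505390) → end (x,ẋ)=(-0.560521, -3.266324)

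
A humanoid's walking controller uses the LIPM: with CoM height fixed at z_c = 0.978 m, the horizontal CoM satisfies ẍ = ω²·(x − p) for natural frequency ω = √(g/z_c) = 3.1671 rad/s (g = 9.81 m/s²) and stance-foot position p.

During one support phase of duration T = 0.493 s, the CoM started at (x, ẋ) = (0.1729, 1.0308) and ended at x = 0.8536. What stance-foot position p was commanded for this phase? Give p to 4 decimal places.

p = 0.2137

ωT = 3.1671·0.493 = 1.561380; cosh(ωT) = 2.487620, sinh(ωT) = 2.277774
x(T) = p + (x₀−p)·cosh(ωT) + (ẋ₀/ω)·sinh(ωT) ⇒ p·(1 − cosh) = x(T) − x₀·cosh − (ẋ₀/ω)·sinh
numerator   = 0.8536 − (0.1729)·2.487620 − (1.0308/3.1671)·2.277774 = -0.317860
denominator = 1 − 2.487620 = -1.487620
p = -0.317860 / -1.487620 = 0.2137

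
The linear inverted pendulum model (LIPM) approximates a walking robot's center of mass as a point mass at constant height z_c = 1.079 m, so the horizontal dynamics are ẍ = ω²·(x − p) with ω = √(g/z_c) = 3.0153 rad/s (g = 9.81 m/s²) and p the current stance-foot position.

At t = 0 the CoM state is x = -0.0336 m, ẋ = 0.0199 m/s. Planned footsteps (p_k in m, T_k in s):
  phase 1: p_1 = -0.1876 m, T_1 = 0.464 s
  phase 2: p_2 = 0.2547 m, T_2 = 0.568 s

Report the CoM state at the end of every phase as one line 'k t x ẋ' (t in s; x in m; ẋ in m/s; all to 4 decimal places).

phase 1: p=-0.1876, T=0.464, ωT=1.399099, cosh=2.149184, sinh=1.902365; start (x,ẋ)=(-0.033600, 0.019900) → end (x,ẋ)=(0.155929, 0.926144)
phase 2: p=0.2547, T=0.568, ωT=1.712690, cosh=2.862118, sinh=2.681738; start (x,ẋ)=(0.155929, 0.926144) → end (x,ẋ)=(0.795697, 1.852049)

1 0.4640 0.1559 0.9261
2 1.0320 0.7957 1.8520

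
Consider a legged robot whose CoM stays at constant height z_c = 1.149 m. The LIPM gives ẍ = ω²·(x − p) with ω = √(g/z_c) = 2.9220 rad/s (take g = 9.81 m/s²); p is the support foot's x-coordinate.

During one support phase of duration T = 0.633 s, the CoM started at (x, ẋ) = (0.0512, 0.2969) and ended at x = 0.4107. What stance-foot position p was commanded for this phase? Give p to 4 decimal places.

p = 0.0315

ωT = 2.9220·0.633 = 1.849626; cosh(ωT) = 3.257369, sinh(ωT) = 3.100073
x(T) = p + (x₀−p)·cosh(ωT) + (ẋ₀/ω)·sinh(ωT) ⇒ p·(1 − cosh) = x(T) − x₀·cosh − (ẋ₀/ω)·sinh
numerator   = 0.4107 − (0.0512)·3.257369 − (0.2969/2.9220)·3.100073 = -0.071071
denominator = 1 − 3.257369 = -2.257369
p = -0.071071 / -2.257369 = 0.0315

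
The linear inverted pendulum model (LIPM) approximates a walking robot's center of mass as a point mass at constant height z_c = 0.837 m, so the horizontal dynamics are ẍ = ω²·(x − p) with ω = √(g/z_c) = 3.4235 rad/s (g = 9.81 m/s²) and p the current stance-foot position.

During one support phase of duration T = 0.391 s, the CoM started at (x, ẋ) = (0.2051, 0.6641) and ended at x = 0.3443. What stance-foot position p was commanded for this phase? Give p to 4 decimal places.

ωT = 3.4235·0.391 = 1.338589; cosh(ωT) = 2.037936, sinh(ωT) = 1.775721
x(T) = p + (x₀−p)·cosh(ωT) + (ẋ₀/ω)·sinh(ωT) ⇒ p·(1 − cosh) = x(T) − x₀·cosh − (ẋ₀/ω)·sinh
numerator   = 0.3443 − (0.2051)·2.037936 − (0.6641/3.4235)·1.775721 = -0.418140
denominator = 1 − 2.037936 = -1.037936
p = -0.418140 / -1.037936 = 0.4029

p = 0.4029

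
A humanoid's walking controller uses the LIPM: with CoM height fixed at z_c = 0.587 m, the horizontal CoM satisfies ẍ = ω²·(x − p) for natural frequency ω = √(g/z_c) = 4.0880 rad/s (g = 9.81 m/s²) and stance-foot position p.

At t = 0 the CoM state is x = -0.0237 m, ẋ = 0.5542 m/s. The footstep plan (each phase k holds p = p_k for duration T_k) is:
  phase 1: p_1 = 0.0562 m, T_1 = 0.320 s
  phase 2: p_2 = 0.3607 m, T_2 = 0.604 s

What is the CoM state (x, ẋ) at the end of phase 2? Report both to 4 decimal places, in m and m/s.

phase 1: p=0.0562, T=0.320, ωT=1.308160, cosh=1.984839, sinh=1.714522; start (x,ẋ)=(-0.023700, 0.554200) → end (x,ẋ)=(0.130045, 0.539981)
phase 2: p=0.3607, T=0.604, ωT=2.469152, cosh=5.948541, sinh=5.863885; start (x,ẋ)=(0.130045, 0.539981) → end (x,ẋ)=(-0.236805, -2.317063)

x = -0.2368, ẋ = -2.3171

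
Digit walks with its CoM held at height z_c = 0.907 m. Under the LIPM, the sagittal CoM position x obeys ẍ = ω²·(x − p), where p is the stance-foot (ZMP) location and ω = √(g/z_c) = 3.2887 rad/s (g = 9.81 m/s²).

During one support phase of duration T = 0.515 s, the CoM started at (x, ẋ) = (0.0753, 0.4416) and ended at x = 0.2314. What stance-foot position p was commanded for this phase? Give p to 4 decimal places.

ωT = 3.2887·0.515 = 1.693680; cosh(ωT) = 2.811653, sinh(ωT) = 2.627811
x(T) = p + (x₀−p)·cosh(ωT) + (ẋ₀/ω)·sinh(ωT) ⇒ p·(1 − cosh) = x(T) − x₀·cosh − (ẋ₀/ω)·sinh
numerator   = 0.2314 − (0.0753)·2.811653 − (0.4416/3.2887)·2.627811 = -0.333175
denominator = 1 − 2.811653 = -1.811653
p = -0.333175 / -1.811653 = 0.1839

p = 0.1839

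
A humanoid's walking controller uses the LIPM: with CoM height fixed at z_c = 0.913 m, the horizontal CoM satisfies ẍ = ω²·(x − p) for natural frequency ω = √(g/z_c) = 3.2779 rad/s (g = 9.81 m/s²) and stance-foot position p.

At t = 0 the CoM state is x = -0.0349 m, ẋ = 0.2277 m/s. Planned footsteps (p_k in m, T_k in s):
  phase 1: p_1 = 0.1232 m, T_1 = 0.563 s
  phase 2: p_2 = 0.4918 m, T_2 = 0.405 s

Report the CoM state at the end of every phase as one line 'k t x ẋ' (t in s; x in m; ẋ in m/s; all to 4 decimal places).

phase 1: p=0.1232, T=0.563, ωT=1.845458, cosh=3.244475, sinh=3.086522; start (x,ẋ)=(-0.034900, 0.227700) → end (x,ẋ)=(-0.175346, -0.860780)
phase 2: p=0.4918, T=0.405, ωT=1.327549, cosh=2.018458, sinh=1.753332; start (x,ẋ)=(-0.175346, -0.860780) → end (x,ẋ)=(-1.315232, -5.571697)

1 0.5630 -0.1753 -0.8608
2 0.9680 -1.3152 -5.5717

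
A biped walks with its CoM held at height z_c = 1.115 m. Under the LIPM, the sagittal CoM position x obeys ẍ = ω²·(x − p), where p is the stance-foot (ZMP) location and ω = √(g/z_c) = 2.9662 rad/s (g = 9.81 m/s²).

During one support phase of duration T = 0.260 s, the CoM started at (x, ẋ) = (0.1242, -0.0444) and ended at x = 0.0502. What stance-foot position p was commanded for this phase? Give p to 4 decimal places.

ωT = 2.9662·0.260 = 0.771212; cosh(ωT) = 1.312419, sinh(ωT) = 0.849967
x(T) = p + (x₀−p)·cosh(ωT) + (ẋ₀/ω)·sinh(ωT) ⇒ p·(1 − cosh) = x(T) − x₀·cosh − (ẋ₀/ω)·sinh
numerator   = 0.0502 − (0.1242)·1.312419 − (-0.0444/2.9662)·0.849967 = -0.100080
denominator = 1 − 1.312419 = -0.312419
p = -0.100080 / -0.312419 = 0.3203

p = 0.3203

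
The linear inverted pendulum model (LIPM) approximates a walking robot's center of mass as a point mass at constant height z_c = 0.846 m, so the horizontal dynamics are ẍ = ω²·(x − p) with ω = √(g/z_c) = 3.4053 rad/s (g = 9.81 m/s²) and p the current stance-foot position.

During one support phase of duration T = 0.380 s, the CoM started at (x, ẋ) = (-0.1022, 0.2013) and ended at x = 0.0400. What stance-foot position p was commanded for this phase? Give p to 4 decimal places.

ωT = 3.4053·0.380 = 1.294014; cosh(ωT) = 1.960783, sinh(ωT) = 1.686615
x(T) = p + (x₀−p)·cosh(ωT) + (ẋ₀/ω)·sinh(ωT) ⇒ p·(1 − cosh) = x(T) − x₀·cosh − (ẋ₀/ω)·sinh
numerator   = 0.0400 − (-0.1022)·1.960783 − (0.2013/3.4053)·1.686615 = 0.140690
denominator = 1 − 1.960783 = -0.960783
p = 0.140690 / -0.960783 = -0.1464

p = -0.1464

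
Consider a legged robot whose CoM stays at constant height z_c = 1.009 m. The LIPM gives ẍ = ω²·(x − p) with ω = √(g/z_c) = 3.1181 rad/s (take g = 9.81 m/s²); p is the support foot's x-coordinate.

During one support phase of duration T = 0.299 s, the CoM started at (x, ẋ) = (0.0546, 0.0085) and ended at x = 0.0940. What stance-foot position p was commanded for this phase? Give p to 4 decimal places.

p = -0.0235

ωT = 3.1181·0.299 = 0.932312; cosh(ωT) = 1.467009, sinh(ωT) = 1.073366
x(T) = p + (x₀−p)·cosh(ωT) + (ẋ₀/ω)·sinh(ωT) ⇒ p·(1 − cosh) = x(T) − x₀·cosh − (ẋ₀/ω)·sinh
numerator   = 0.0940 − (0.0546)·1.467009 − (0.0085/3.1181)·1.073366 = 0.010975
denominator = 1 − 1.467009 = -0.467009
p = 0.010975 / -0.467009 = -0.0235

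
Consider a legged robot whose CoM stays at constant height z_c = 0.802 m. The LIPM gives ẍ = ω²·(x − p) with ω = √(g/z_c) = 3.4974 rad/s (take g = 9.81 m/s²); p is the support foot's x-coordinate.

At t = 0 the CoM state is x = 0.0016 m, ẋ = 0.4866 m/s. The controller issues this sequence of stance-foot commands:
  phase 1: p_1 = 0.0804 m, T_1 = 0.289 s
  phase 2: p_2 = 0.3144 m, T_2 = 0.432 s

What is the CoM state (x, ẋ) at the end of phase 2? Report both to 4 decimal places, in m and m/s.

phase 1: p=0.0804, T=0.289, ωT=1.010749, cosh=1.555802, sinh=1.191855; start (x,ẋ)=(0.001600, 0.486600) → end (x,ẋ)=(0.123628, 0.428584)
phase 2: p=0.3144, T=0.432, ωT=1.510877, cosh=2.375709, sinh=2.154993; start (x,ẋ)=(0.123628, 0.428584) → end (x,ẋ)=(0.125261, -0.419634)

x = 0.1253, ẋ = -0.4196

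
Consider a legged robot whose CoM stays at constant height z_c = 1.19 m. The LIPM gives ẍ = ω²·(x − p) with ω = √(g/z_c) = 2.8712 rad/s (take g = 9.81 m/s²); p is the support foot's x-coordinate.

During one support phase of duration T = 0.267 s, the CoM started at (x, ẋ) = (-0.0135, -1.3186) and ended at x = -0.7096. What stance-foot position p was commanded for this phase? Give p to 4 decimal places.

ωT = 2.8712·0.267 = 0.766610; cosh(ωT) = 1.308522, sinh(ωT) = 0.843936
x(T) = p + (x₀−p)·cosh(ωT) + (ẋ₀/ω)·sinh(ωT) ⇒ p·(1 − cosh) = x(T) − x₀·cosh − (ẋ₀/ω)·sinh
numerator   = -0.7096 − (-0.0135)·1.308522 − (-1.3186/2.8712)·0.843936 = -0.304357
denominator = 1 − 1.308522 = -0.308522
p = -0.304357 / -0.308522 = 0.9865

p = 0.9865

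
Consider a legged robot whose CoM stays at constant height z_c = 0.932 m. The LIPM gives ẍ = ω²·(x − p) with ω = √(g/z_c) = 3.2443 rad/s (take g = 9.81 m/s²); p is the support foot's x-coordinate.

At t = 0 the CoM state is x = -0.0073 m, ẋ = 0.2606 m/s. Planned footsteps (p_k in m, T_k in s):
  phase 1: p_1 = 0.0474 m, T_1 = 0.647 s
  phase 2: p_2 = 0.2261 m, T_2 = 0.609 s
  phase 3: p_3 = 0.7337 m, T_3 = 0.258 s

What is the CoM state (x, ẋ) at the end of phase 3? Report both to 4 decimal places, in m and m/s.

x = 0.2847, ẋ = -0.7056

phase 1: p=0.0474, T=0.647, ωT=2.099062, cosh=4.140543, sinh=4.017972; start (x,ẋ)=(-0.007300, 0.260600) → end (x,ẋ)=(0.143658, 0.365983)
phase 2: p=0.2261, T=0.609, ωT=1.975779, cosh=3.675443, sinh=3.536790; start (x,ẋ)=(0.143658, 0.365983) → end (x,ẋ)=(0.322067, 0.399176)
phase 3: p=0.7337, T=0.258, ωT=0.837029, cosh=1.371246, sinh=0.938251; start (x,ẋ)=(0.322067, 0.399176) → end (x,ẋ)=(0.284692, -0.705628)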